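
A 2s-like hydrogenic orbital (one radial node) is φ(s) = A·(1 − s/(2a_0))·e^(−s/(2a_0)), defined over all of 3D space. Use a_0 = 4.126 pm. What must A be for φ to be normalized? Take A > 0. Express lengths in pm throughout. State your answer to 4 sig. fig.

Require ∫ |φ|² 4πs² ds = 1 over the whole domain.
(Spherical symmetry: dV = 4πs² ds.)
The integral (without the A² prefactor) comes out to 8·π·a_0^3.
Setting this equal to 1 gives A² = 1/(8·π·a_0^3).
Plugging in a_0 = 4.126 yields A = 0.023801.

A ≈ 0.02380 pm^(-3/2)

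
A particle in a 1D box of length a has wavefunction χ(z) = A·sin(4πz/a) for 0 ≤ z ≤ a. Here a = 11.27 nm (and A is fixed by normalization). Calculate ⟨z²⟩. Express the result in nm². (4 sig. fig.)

⟨z^2⟩ ≈ 41.94 nm^2

The expectation value is the |χ|²-weighted average of z^2: ∫ z^2|χ|² dz.
Since the A² factors cancel between numerator and denominator, ⟨z²⟩ = -a^2/(32·π^2) + a^2/3.
Putting a = 11.27 gives 41.935.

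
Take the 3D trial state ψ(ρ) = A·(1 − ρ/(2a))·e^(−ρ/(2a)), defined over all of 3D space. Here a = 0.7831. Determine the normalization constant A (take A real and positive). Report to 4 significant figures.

A ≈ 0.2878

We need A² ∫|f|² 4πρ² dρ = 1, taking the integral from 0 to ∞.
(Spherical symmetry: dV = 4πρ² dρ.)
Using ∫₀^∞ ρⁿ e^(−αρ) dρ = n!/αⁿ⁺¹, carrying out the integral gives A² · 8·π·a^3.
So A² = (8·π·a^3)^(−1).
With a = 0.7831: A² = 0.082853 and A = 0.28784.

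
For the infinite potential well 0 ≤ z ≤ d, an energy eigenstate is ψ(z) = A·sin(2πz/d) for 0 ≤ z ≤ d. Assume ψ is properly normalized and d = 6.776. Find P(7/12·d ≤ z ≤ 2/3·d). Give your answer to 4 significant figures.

P ≈ 0.08333

|ψ|² is the probability density, so P = ∫_{7/12·d}^{2/3·d} |ψ|² dz.
With A² fixed by ∫|ψ|² = 1, i.e. A² = (d/2)^(−1), substitute and integrate.
In terms of u = z/d (A² and the length scale cancel between numerator and denominator), P = [∫_{7/12}^{2/3} sin(2·π·u)^2 du] / [∫_{0}^{1} sin(2·π·u)^2 du].
Using ∫ sin(2·π·u)^2 du = u/2 - sin(4·π·u)/(8·π), the numerator is 1/24 and the denominator is 1/2.
This works out to P = 1/12.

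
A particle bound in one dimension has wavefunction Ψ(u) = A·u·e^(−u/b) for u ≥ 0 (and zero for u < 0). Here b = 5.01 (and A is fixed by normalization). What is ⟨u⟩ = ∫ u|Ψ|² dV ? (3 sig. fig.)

⟨u⟩ = ∫ u |Ψ|² du over the full domain.
Evaluating both integrals, ⟨u⟩ = 3·b/2.
With b = 5.01, ⟨u⟩ = 7.515.

⟨u⟩ ≈ 7.52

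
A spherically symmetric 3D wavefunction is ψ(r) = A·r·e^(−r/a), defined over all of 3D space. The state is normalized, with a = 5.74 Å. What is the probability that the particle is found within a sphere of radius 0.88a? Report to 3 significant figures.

Integrate the radial probability density 4πr²|ψ|² over r ≤ 0.88a.
The full normalization integral is A²·[3·π·a^5] = 1, fixing A².
Substituting u = r/a, A², 4π and the length scale all cancel in the ratio: P = ∫_{0}^{0.88} u^4·e^(-2·u) du / ∫_{0}^{∞} u^4·e^(-2·u) du.
With ∫ u^4·e^(-2·u) du = -(u^4/2 + u^3 + 3·u^2/2 + 3·u/2 + 3/4)·e^(-2·u) + C, the region integral is ≈ 0.025189 and the full one is 3/4.
This evaluates to P = 0.03359.

P ≈ 0.0336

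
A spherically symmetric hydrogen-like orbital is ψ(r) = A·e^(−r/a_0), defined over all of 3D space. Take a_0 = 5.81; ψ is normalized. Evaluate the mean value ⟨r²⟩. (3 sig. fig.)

⟨r^2⟩ ≈ 101

By definition ⟨r²⟩ = ∫ r^2 |ψ(r)|² 4πr² dr.
Recall ∫₀^∞ r^m e^(−r/β) dr = m!·β^(m+1), since the A² factors cancel between numerator and denominator, ⟨r²⟩ = 3·a_0^2.
With a_0 = 5.81, ⟨r^2⟩ = 101.3.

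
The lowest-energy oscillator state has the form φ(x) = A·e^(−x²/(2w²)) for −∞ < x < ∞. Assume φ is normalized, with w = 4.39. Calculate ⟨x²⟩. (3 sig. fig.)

⟨x^2⟩ ≈ 9.64

By definition ⟨x²⟩ = ∫ x^2 |φ(x)|² dx.
Differentiating ∫e^(−αx²) dx = √(π/α) under α to get the higher moments, the ratio of the moment integral to the normalization integral gives ⟨x²⟩ = w^2/2.
Putting w = 4.39 gives 9.636.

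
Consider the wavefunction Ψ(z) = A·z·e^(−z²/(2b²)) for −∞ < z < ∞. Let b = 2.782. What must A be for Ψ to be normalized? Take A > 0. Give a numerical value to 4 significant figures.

A ≈ 0.2289

The normalization condition is ∫|Ψ|² dz = 1 from −∞ to ∞.
Differentiating ∫e^(−αz²) dz = √(π/α) under α to get the higher moments, with Ψ = A·z·e^(−z²/(2b²)), the integral evaluates to A²·[√(π)·b^3/2].
Plugging in b = 2.782 yields A = 0.22892.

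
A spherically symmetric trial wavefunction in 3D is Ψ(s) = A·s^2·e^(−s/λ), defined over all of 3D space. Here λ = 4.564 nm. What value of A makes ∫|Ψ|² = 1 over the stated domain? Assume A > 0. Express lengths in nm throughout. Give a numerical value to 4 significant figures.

A ≈ 0.0005856 nm^(-7/2)

Normalization requires ∫|Ψ|² 4πs² ds = 1, integrated from 0 to ∞.
The angular integral contributes 4π, leaving ∫₀^∞ s²|Ψ|² ds.
With ∫₀^∞ s^6 e^(−αs) ds = 6!/α^7, ∫|Ψ|² 4πs² ds = A²·(45·π·λ^7/2).
Setting this equal to 1 gives A² = 1/(45·π·λ^7/2).
Plugging in λ = 4.564 yields A = 0.00058563.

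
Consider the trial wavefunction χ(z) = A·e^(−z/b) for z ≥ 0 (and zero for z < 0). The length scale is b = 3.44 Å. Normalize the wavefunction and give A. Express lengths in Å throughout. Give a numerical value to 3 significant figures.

The normalization condition is ∫|χ|² dz = 1 from 0 to ∞.
The integral (without the A² prefactor) comes out to b/2.
Setting this equal to 1 gives A² = 1/(b/2).
Plugging in b = 3.44 yields A = 0.7625.

A ≈ 0.762 Å^(-1/2)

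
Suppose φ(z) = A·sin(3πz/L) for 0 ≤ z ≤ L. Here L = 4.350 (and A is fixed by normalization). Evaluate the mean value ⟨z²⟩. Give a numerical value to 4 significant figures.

⟨z²⟩ = ∫ z^2 |φ|² dz over the full domain.
Evaluating both integrals, ⟨z²⟩ = -L^2/(18·π^2) + L^2/3.
Putting L = 4.350 gives 6.2010.

⟨z^2⟩ ≈ 6.201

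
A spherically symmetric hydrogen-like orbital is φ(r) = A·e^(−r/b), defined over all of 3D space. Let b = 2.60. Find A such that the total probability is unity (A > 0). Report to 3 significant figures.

We need A² ∫|f|² 4πr² dr = 1, taking the integral from 0 to ∞.
In 3D with spherical symmetry the volume element is 4πr² dr.
Carrying out the integral gives A² · π·b^3.
Setting this equal to 1 gives A² = 1/(π·b^3).
Plugging in b = 2.60 yields A = 0.1346.

A ≈ 0.135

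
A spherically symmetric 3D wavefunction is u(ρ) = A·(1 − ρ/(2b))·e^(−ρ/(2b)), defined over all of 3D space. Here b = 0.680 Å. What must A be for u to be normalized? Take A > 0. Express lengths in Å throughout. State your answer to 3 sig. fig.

Normalization requires ∫|u|² 4πρ² dρ = 1, integrated from 0 to ∞.
In 3D with spherical symmetry the volume element is 4πρ² dρ.
Recall ∫₀^∞ ρ^m e^(−ρ/β) dρ = m!·β^(m+1), the integral (without the A² prefactor) comes out to 8·π·b^3.
Setting this equal to 1 gives A² = 1/(8·π·b^3).
Plugging in b = 0.680 yields A = 0.3557.

A ≈ 0.356 Å^(-3/2)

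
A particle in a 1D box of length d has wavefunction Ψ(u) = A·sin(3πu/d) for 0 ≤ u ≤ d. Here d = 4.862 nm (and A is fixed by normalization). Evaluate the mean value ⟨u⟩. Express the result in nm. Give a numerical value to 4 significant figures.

⟨u⟩ ≈ 2.431 nm

⟨u⟩ = ∫ u |Ψ|² du over the full domain.
Since the A² factors cancel between numerator and denominator, ⟨u⟩ = d/2.
With d = 4.862, ⟨u⟩ = 2.4310.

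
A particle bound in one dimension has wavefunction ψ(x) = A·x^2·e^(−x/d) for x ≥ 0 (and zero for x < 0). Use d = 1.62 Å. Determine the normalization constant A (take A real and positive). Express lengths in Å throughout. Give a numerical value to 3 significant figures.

Normalization requires ∫|ψ|² dx = 1, integrated from 0 to ∞.
With ψ = A·x^2·e^(−x/d), the integral evaluates to A²·[3·d^5/4].
With d = 1.62: A² = 0.1195 and A = 0.3457.

A ≈ 0.346 Å^(-5/2)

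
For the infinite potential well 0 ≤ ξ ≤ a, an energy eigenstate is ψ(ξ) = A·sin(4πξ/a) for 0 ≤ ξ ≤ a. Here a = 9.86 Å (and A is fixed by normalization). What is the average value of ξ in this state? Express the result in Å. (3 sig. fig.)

⟨ξ⟩ ≈ 4.93 Å

The expectation value is the |ψ|²-weighted average of ξ: ∫ ξ|ψ|² dξ.
Evaluating both integrals, ⟨ξ⟩ = a/2.
Putting a = 9.86 gives 4.930.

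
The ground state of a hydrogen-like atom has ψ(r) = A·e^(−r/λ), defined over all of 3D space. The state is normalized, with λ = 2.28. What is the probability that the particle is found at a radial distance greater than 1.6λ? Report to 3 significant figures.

P ≈ 0.380

With dV = 4πr²dr, the probability is ∫|ψ|² dV over r > 1.6λ.
The full normalization integral is A²·[π·λ^3] = 1, fixing A².
In terms of u = r/λ (A², 4π and the length scale all cancel between numerator and denominator), P = [∫_{1.6}^{∞} u^2·e^(-2·u) du] / [∫_{0}^{∞} u^2·e^(-2·u) du].
With ∫ u^2·e^(-2·u) du = -(2·u^2 + 2·u + 1)·e^(-2·u)/4 + C, the region integral is 233·e^(-16/5)/100 and the full one is 1/4.
Taking the ratio yields P = 0.3799.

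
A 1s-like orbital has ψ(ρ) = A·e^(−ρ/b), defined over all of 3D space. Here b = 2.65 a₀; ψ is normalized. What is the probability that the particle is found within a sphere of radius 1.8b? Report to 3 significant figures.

Integrate the radial probability density 4πρ²|ψ|² over ρ ≤ 1.8b.
Normalization gives A² = 1/(π·b^3).
Substituting u = ρ/b, A², 4π and the length scale all cancel in the ratio: P = ∫_{0}^{1.8} u^2·e^(-2·u) du / ∫_{0}^{∞} u^2·e^(-2·u) du.
An antiderivative of u^2·e^(-2·u) is -(2·u^2 + 2·u + 1)·e^(-2·u)/4; evaluating from 0 to 1.8 gives 1/4 - 277·e^(-18/5)/100, while the full integral is 1/4.
The region integral divided by the full integral gives P = 0.6973.

P ≈ 0.697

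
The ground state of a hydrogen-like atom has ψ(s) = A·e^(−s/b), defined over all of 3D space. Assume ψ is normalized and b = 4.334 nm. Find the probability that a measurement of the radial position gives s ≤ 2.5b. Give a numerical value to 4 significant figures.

With dV = 4πs²ds, the probability is ∫|ψ|² dV over s ≤ 2.5b.
The full normalization integral is A²·[π·b^3] = 1, fixing A².
In terms of u = s/b (A², 4π and the length scale all cancel between numerator and denominator), P = [∫_{0}^{2.5} u^2·e^(-2·u) du] / [∫_{0}^{∞} u^2·e^(-2·u) du].
With ∫ u^2·e^(-2·u) du = -(2·u^2 + 2·u + 1)·e^(-2·u)/4 + C, the region integral is 1/4 - 37·e^(-5)/8 and the full one is 1/4.
This evaluates to P = 0.87535.

P ≈ 0.8753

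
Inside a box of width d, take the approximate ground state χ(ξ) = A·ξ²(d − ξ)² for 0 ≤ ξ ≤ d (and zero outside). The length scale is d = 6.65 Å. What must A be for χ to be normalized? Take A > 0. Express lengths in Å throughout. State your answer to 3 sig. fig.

Normalization requires ∫|χ|² dξ = 1, integrated from 0 to d.
Expanding the polynomial and integrating term by term, the integral (without the A² prefactor) comes out to d^9/630.
Setting this equal to 1 gives A² = 1/(d^9/630).
Plugging in d = 6.65 yields A = 0.004977.

A ≈ 0.00498 Å^(-9/2)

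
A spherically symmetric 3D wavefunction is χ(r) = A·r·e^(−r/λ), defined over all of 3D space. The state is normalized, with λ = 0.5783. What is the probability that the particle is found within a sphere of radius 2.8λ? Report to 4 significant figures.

With dV = 4πr²dr, the probability is ∫|χ|² dV over r ≤ 2.8λ.
A² is fixed by ∫₀^∞ 4πr²|χ|² dr = 1, i.e. A² = (3·π·λ^5)^(−1).
Let u = r/λ; then A², 4π and the length scale all cancel, so P = ∫_{0}^{2.8} u^4·e^(-2·u) du ÷ ∫_{0}^{∞} u^4·e^(-2·u) du.
An antiderivative of u^4·e^(-2·u) is -(u^4/2 + u^3 + 3·u^2/2 + 3·u/2 + 3/4)·e^(-2·u); evaluating from 0 to 2.8 gives ≈ 0.493387, while the full integral is 3/4.
The region integral divided by the full integral gives P = 0.65785.

P ≈ 0.6578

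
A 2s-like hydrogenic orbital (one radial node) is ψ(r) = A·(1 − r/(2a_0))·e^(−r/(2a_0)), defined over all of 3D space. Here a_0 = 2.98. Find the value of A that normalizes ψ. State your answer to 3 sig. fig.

A ≈ 0.0388

Normalization requires ∫|ψ|² 4πr² dr = 1, integrated from 0 to ∞.
The integral (without the A² prefactor) comes out to 8·π·a_0^3.
Substituting a_0 = 2.98 gives A² = 0.001504, so A = 0.03878.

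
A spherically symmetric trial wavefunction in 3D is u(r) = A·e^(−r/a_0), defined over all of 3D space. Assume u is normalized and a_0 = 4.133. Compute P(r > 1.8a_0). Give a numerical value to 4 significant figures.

P = ∫ |u|² 4πr² dr over r > 1.8a_0.
Normalization gives A² = 1/(π·a_0^3).
Substituting t = r/a_0, A², 4π and the length scale all cancel in the ratio: P = ∫_{1.8}^{∞} t^2·e^(-2·t) dt / ∫_{0}^{∞} t^2·e^(-2·t) dt.
An antiderivative of t^2·e^(-2·t) is -(2·t^2 + 2·t + 1)·e^(-2·t)/4; evaluating from 1.8 to ∞ gives 277·e^(-18/5)/100, while the full integral is 1/4.
The region integral divided by the full integral gives P = 0.30275.

P ≈ 0.3027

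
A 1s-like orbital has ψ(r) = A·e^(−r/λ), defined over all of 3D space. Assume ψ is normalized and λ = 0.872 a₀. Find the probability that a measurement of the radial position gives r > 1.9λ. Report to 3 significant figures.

With dV = 4πr²dr, the probability is ∫|ψ|² dV over r > 1.9λ.
The full normalization integral is A²·[π·λ^3] = 1, fixing A².
In terms of u = r/λ (A², 4π and the length scale all cancel between numerator and denominator), P = [∫_{1.9}^{∞} u^2·e^(-2·u) du] / [∫_{0}^{∞} u^2·e^(-2·u) du].
Using ∫ u^2·e^(-2·u) du = -(2·u^2 + 2·u + 1)·e^(-2·u)/4, the numerator is 601·e^(-19/5)/200 and the denominator is 1/4.
This evaluates to P = 0.2689.

P ≈ 0.269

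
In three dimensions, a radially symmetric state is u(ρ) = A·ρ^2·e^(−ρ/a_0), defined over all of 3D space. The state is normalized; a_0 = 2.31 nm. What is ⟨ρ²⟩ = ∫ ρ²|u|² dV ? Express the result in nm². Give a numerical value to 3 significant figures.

⟨ρ^2⟩ ≈ 74.7 nm^2

The expectation value is the |u|²-weighted average of ρ^2: ∫ ρ^2|u|² 4πρ² dρ.
With ∫₀^∞ ρ^8 e^(−αρ) dρ = 8!/α^9, evaluating both integrals, ⟨ρ²⟩ = 14·a_0^2.
With a_0 = 2.31, ⟨ρ^2⟩ = 74.71.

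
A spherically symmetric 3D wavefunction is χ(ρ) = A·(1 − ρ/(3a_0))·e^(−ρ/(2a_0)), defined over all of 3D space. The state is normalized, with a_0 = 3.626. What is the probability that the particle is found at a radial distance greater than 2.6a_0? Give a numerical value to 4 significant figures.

P ≈ 0.6490

With dV = 4πρ²dρ, the probability is ∫|χ|² dV over ρ > 2.6a_0.
Normalization gives A² = 1/(8·π·a_0^3/3).
Substituting u = ρ/a_0, A², 4π and the length scale all cancel in the ratio: P = ∫_{2.6}^{∞} u^2·(1 - u/3)^2·e^(-u) du / ∫_{0}^{∞} u^2·(1 - u/3)^2·e^(-u) du.
An antiderivative of u^2·(1 - u/3)^2·e^(-u) is (-u^4 + 2·u^3 - 3·u^2 - 6·u - 6)·e^(-u)/9; evaluating from 2.6 to ∞ gives ≈ 0.432649, while the full integral is 2/3.
Taking the ratio yields P = 0.64897.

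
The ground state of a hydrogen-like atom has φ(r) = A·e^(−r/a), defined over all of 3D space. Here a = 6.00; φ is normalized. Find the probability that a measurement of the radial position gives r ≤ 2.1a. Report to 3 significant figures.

P ≈ 0.790

With dV = 4πr²dr, the probability is ∫|φ|² dV over r ≤ 2.1a.
A² is fixed by ∫₀^∞ 4πr²|φ|² dr = 1, i.e. A² = (π·a^3)^(−1).
In terms of u = r/a (A², 4π and the length scale all cancel between numerator and denominator), P = [∫_{0}^{2.1} u^2·e^(-2·u) du] / [∫_{0}^{∞} u^2·e^(-2·u) du].
With ∫ u^2·e^(-2·u) du = -(2·u^2 + 2·u + 1)·e^(-2·u)/4 + C, the region integral is 1/4 - 701·e^(-21/5)/200 and the full one is 1/4.
The region integral divided by the full integral gives P = 0.7898.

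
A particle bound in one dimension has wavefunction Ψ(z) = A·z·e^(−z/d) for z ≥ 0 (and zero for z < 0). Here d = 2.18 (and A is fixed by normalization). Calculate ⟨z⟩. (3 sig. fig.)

The expectation value is the |Ψ|²-weighted average of z: ∫ z|Ψ|² dz.
The ratio of the moment integral to the normalization integral gives ⟨z⟩ = 3·d/2.
With d = 2.18, ⟨z⟩ = 3.270.

⟨z⟩ ≈ 3.27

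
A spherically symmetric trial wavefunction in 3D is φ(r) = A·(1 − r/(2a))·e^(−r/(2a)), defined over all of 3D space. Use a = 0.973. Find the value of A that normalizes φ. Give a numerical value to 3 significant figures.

A ≈ 0.208

We need A² ∫|f|² 4πr² dr = 1, taking the integral from 0 to ∞.
In 3D with spherical symmetry the volume element is 4πr² dr.
Recall ∫₀^∞ r^m e^(−r/β) dr = m!·β^(m+1), carrying out the integral gives A² · 8·π·a^3.
So A² = (8·π·a^3)^(−1).
Plugging in a = 0.973 yields A = 0.2078.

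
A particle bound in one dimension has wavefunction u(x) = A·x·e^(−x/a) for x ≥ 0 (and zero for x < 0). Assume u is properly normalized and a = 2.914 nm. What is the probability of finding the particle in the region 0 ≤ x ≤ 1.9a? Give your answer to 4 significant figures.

P = ∫_{0}^{1.9a} |u(x)|² dx.
With A² fixed by ∫|u|² = 1, i.e. A² = (a^3/4)^(−1), substitute and integrate.
In terms of t = x/a (A² and the length scale cancel between numerator and denominator), P = [∫_{0}^{1.9} t^2·e^(-2·t) dt] / [∫_{0}^{∞} t^2·e^(-2·t) dt].
An antiderivative of t^2·e^(-2·t) is -(2·t^2 + 2·t + 1)·e^(-2·t)/4; evaluating from 0 to 1.9 gives 1/4 - 601·e^(-19/5)/200, while the full integral is 1/4.
Taking the ratio, P = 0.73110.

P ≈ 0.7311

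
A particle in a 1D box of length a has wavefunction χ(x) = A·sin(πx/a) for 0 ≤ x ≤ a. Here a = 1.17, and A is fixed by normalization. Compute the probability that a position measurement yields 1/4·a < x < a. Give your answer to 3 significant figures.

P ≈ 0.909

P = ∫_{1/4·a}^{a} |χ(x)|² dx.
The normalization integral ∫|χ|²dx over the whole domain equals a/2·A², and A² cancels in the ratio.
Substituting u = x/a, A² and the length scale cancel in the ratio: P = ∫_{1/4}^{1} sin(π·u)^2 du / ∫_{0}^{1} sin(π·u)^2 du.
An antiderivative of sin(π·u)^2 is u/2 - sin(2·π·u)/(4·π); evaluating from 1/4 to 1 gives 1/(4·π) + 3/8, while the full integral is 1/2.
Taking the ratio, P = (2 + 3·π)/(4·π).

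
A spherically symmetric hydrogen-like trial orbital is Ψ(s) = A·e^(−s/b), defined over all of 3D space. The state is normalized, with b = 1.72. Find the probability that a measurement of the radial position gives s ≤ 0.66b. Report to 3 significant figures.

P ≈ 0.148

With dV = 4πs²ds, the probability is ∫|Ψ|² dV over s ≤ 0.66b.
The full normalization integral is A²·[π·b^3] = 1, fixing A².
In terms of u = s/b (A², 4π and the length scale all cancel between numerator and denominator), P = [∫_{0}^{0.66} u^2·e^(-2·u) du] / [∫_{0}^{∞} u^2·e^(-2·u) du].
An antiderivative of u^2·e^(-2·u) is -(2·u^2 + 2·u + 1)·e^(-2·u)/4; evaluating from 0 to 0.66 gives 1/4 - 3989·e^(-33/25)/5000, while the full integral is 1/4.
This evaluates to P = 0.1475.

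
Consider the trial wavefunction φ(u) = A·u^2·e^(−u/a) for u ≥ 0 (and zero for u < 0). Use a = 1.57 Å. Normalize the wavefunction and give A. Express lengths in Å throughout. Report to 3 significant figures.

A ≈ 0.374 Å^(-5/2)

We need A² ∫|f|² du = 1, taking the integral from 0 to ∞.
Recall ∫₀^∞ u^m e^(−u/β) du = m!·β^(m+1), ∫|φ|² du = A²·(3·a^5/4).
Setting this equal to 1 gives A² = 1/(3·a^5/4).
Substituting a = 1.57 gives A² = 0.1398, so A = 0.3739.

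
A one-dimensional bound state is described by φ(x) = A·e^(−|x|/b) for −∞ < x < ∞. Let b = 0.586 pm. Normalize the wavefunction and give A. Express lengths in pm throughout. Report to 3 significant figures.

We need A² ∫|f|² dx = 1, taking the integral from −∞ to ∞.
∫|φ|² dx = A²·(b).
Plugging in b = 0.586 yields A = 1.306.

A ≈ 1.31 pm^(-1/2)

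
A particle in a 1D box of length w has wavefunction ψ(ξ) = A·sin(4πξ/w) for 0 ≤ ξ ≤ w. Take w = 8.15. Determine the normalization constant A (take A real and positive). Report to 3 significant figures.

A ≈ 0.495

Normalization requires ∫|ψ|² dξ = 1, integrated from 0 to w.
Carrying out the integral gives A² · w/2.
Setting this equal to 1 gives A² = 1/(w/2).
Plugging in w = 8.15 yields A = 0.4954.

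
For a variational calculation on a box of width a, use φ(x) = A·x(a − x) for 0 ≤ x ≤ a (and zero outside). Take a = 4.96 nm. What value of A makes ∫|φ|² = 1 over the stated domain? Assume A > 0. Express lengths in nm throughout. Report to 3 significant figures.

A ≈ 0.1000 nm^(-5/2)

The normalization condition is ∫|φ|² dx = 1 from 0 to a.
Expanding the polynomial and integrating term by term, with φ = A·x(a − x), the integral evaluates to A²·[a^5/30].
Setting this equal to 1 gives A² = 1/(a^5/30).
Plugging in a = 4.96 yields A = 0.09997.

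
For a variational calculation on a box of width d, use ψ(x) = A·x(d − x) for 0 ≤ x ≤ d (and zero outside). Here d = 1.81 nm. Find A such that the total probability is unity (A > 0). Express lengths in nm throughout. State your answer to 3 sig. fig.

A ≈ 1.24 nm^(-5/2)

Normalization requires ∫|ψ|² dx = 1, integrated from 0 to d.
Expanding the polynomial and integrating term by term, ∫|ψ|² dx = A²·(d^5/30).
Plugging in d = 1.81 yields A = 1.243.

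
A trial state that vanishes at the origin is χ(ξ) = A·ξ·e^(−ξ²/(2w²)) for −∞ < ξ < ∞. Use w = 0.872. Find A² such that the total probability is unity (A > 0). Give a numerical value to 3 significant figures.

Require ∫ |χ|² dξ = 1 over the whole domain.
With ∫_{−∞}^{∞} ξ^(2m) e^(−αξ²) dξ = (2m−1)!!·√π / (2^m α^(m+1/2)), carrying out the integral gives A² · √(π)·w^3/2.
Hence A² = 1/[√(π)·w^3/2].
Substituting w = 0.872 gives A² = 1.702, so A = 1.305.

A^2 ≈ 1.70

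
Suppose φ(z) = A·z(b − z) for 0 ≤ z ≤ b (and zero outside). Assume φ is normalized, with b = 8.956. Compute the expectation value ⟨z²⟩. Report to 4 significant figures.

By definition ⟨z²⟩ = ∫ z^2 |φ(z)|² dz.
Evaluating both integrals, ⟨z²⟩ = 2·b^2/7.
Putting b = 8.956 gives 22.917.

⟨z^2⟩ ≈ 22.92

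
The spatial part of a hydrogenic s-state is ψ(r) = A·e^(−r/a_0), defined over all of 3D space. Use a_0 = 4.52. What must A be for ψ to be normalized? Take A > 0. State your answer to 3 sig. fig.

A ≈ 0.0587

The normalization condition is ∫|ψ|² 4πr² dr = 1 from 0 to ∞.
(Spherical symmetry: dV = 4πr² dr.)
The integral (without the A² prefactor) comes out to π·a_0^3.
So A² = (π·a_0^3)^(−1).
With a_0 = 4.52: A² = 0.003447 and A = 0.05871.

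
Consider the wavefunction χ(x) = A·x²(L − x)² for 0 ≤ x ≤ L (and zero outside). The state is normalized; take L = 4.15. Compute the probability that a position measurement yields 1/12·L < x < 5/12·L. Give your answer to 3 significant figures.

P ≈ 0.302

P = ∫_{1/12·L}^{5/12·L} |χ(x)|² dx.
The normalization integral ∫|χ|²dx over the whole domain equals L^9/630·A², and A² cancels in the ratio.
Substituting u = x/L, A² and the length scale cancel in the ratio: P = ∫_{1/12}^{5/12} u^4·(1 - u)^4 du / ∫_{0}^{1} u^4·(1 - u)^4 du.
An antiderivative of u^4·(1 - u)^4 is u^5·(70·u^4 - 315·u^3 + 540·u^2 - 420·u + 126)/630; evaluating from 1/12 to 5/12 gives ≈ 0.00047929, while the full integral is 1/630.
This works out to P = 0.3019.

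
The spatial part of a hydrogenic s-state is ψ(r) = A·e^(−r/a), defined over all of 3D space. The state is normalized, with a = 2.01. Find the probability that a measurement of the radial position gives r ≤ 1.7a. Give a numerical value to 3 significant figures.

P = ∫ |ψ|² 4πr² dr over r ≤ 1.7a.
The full normalization integral is A²·[π·a^3] = 1, fixing A².
In terms of u = r/a (A², 4π and the length scale all cancel between numerator and denominator), P = [∫_{0}^{1.7} u^2·e^(-2·u) du] / [∫_{0}^{∞} u^2·e^(-2·u) du].
An antiderivative of u^2·e^(-2·u) is -(2·u^2 + 2·u + 1)·e^(-2·u)/4; evaluating from 0 to 1.7 gives 1/4 - 509·e^(-17/5)/200, while the full integral is 1/4.
This evaluates to P = 0.6603.

P ≈ 0.660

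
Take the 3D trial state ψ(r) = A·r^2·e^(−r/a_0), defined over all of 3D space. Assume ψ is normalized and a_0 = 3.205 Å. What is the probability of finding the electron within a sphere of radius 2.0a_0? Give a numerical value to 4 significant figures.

P ≈ 0.1107

P = ∫ |ψ|² 4πr² dr over r ≤ 2.0a_0.
Normalization gives A² = 1/(45·π·a_0^7/2).
Let u = r/a_0; then A², 4π and the length scale all cancel, so P = ∫_{0}^{2.0} u^6·e^(-2·u) du ÷ ∫_{0}^{∞} u^6·e^(-2·u) du.
An antiderivative of u^6·e^(-2·u) is -(4·u^6 + 12·u^5 + 30·u^4 + 60·u^3 + 90·u^2 + 90·u + 45)·e^(-2·u)/8; evaluating from 0 to 2.0 gives 45/8 - 2185·e^(-4)/8, while the full integral is 45/8.
This evaluates to P = 0.11067.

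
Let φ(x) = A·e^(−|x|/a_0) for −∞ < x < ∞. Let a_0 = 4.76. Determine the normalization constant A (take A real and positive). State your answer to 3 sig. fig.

Normalization requires ∫|φ|² dx = 1, integrated from −∞ to ∞.
Using ∫₀^∞ xⁿ e^(−αx) dx = n!/αⁿ⁺¹, with φ = A·e^(−|x|/a_0), the integral evaluates to A²·[a_0].
So A² = (a_0)^(−1).
Plugging in a_0 = 4.76 yields A = 0.4583.

A ≈ 0.458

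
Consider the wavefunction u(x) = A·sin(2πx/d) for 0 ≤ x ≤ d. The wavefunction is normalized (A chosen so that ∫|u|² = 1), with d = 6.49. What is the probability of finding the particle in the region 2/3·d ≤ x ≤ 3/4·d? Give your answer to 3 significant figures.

The probability is P = ∫ |u|² dx over [2/3·d, 3/4·d].
The normalization integral ∫|u|²dx over the whole domain equals d/2·A², and A² cancels in the ratio.
Let t = x/d; then A² and the length scale cancel, so P = ∫_{2/3}^{3/4} sin(2·π·t)^2 dt ÷ ∫_{0}^{1} sin(2·π·t)^2 dt.
An antiderivative of sin(2·π·t)^2 is t/2 - sin(4·π·t)/(8·π); evaluating from 2/3 to 3/4 gives √(3)/(16·π) + 1/24, while the full integral is 1/2.
This works out to P = (√(3)/8 + π/12)/π.

P ≈ 0.152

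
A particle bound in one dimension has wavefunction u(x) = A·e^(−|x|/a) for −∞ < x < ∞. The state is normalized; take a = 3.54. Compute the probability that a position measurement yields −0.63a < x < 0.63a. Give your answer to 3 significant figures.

P ≈ 0.716

The probability is P = ∫ |u|² dx over [−0.63a, 0.63a].
The normalization integral ∫|u|²dx over the whole domain equals a·A², and A² cancels in the ratio.
By symmetry take twice the x ≥ 0 contribution in numerator and denominator; the 2's cancel. Substituting t = x/a, A² and the length scale cancel in the ratio: P = ∫_{0}^{0.63} e^(-2·t) dt / ∫_{0}^{∞} e^(-2·t) dt.
With ∫ e^(-2·t) dt = -e^(-2·t)/2 + C, the region integral is 1/2 - e^(-63/50)/2 and the full one is 1/2.
Taking the ratio, P = 0.7163.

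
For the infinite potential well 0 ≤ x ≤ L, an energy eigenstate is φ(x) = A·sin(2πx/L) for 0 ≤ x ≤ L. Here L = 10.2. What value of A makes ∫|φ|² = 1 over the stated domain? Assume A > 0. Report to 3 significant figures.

The normalization condition is ∫|φ|² dx = 1 from 0 to L.
With φ = A·sin(2πx/L), the integral evaluates to A²·[L/2].
Hence A² = 1/[L/2].
With L = 10.2: A² = 0.1961 and A = 0.4428.

A ≈ 0.443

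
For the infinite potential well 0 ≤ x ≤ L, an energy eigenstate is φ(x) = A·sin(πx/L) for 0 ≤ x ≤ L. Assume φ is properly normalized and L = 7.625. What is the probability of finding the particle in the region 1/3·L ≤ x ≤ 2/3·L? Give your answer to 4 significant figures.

P = ∫_{1/3·L}^{2/3·L} |φ(x)|² dx.
The normalization integral ∫|φ|²dx over the whole domain equals L/2·A², and A² cancels in the ratio.
In terms of u = x/L (A² and the length scale cancel between numerator and denominator), P = [∫_{1/3}^{2/3} sin(π·u)^2 du] / [∫_{0}^{1} sin(π·u)^2 du].
Using ∫ sin(π·u)^2 du = u/2 - sin(2·π·u)/(4·π), the numerator is √(3)/(4·π) + 1/6 and the denominator is 1/2.
This works out to P = (√(3)/2 + π/3)/π.

P ≈ 0.6090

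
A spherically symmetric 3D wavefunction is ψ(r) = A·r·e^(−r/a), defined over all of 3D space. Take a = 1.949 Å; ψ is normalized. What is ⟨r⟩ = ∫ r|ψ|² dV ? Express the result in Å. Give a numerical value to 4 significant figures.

The expectation value is the |ψ|²-weighted average of r: ∫ r|ψ|² 4πr² dr.
The ratio of the moment integral to the normalization integral gives ⟨r⟩ = 5·a/2.
Putting a = 1.949 gives 4.8725.

⟨r⟩ ≈ 4.873 Å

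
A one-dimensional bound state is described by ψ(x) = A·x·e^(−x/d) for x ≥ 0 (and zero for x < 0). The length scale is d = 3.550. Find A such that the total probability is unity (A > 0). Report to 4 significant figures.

A ≈ 0.2990

We need A² ∫|f|² dx = 1, taking the integral from 0 to ∞.
With ∫₀^∞ x^2 e^(−αx) dx = 2!/α^3, the integral (without the A² prefactor) comes out to d^3/4.
Setting this equal to 1 gives A² = 1/(d^3/4).
Substituting d = 3.550 gives A² = 0.089408, so A = 0.29901.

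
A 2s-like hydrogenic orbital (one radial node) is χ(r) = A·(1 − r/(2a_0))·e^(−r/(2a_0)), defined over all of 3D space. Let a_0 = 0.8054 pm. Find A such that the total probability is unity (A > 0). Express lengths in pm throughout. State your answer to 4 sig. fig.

A ≈ 0.2760 pm^(-3/2)

Require ∫ |χ|² 4πr² dr = 1 over the whole domain.
Recall ∫₀^∞ r^m e^(−r/β) dr = m!·β^(m+1), the integral (without the A² prefactor) comes out to 8·π·a_0^3.
So A² = (8·π·a_0^3)^(−1).
Plugging in a_0 = 0.8054 yields A = 0.27597.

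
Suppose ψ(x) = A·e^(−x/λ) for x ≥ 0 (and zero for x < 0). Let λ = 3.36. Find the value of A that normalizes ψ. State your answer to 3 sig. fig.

We need A² ∫|f|² dx = 1, taking the integral from 0 to ∞.
With ψ = A·e^(−x/λ), the integral evaluates to A²·[λ/2].
Setting this equal to 1 gives A² = 1/(λ/2).
Substituting λ = 3.36 gives A² = 0.5952, so A = 0.7715.

A ≈ 0.772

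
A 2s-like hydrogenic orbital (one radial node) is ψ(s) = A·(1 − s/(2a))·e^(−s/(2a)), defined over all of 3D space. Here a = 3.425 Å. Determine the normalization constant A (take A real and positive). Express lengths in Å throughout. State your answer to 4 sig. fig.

A ≈ 0.03147 Å^(-3/2)

We need A² ∫|f|² 4πs² ds = 1, taking the integral from 0 to ∞.
The angular integral contributes 4π, leaving ∫₀^∞ s²|ψ|² ds.
With ψ = A·(1 − s/(2a))·e^(−s/(2a)), the integral evaluates to A²·[8·π·a^3].
Hence A² = 1/[8·π·a^3].
Plugging in a = 3.425 yields A = 0.031469.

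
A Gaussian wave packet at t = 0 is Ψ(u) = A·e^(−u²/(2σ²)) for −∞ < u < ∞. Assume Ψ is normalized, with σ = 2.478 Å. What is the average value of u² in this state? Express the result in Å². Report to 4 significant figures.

⟨u^2⟩ ≈ 3.070 Å^2

The expectation value is the |Ψ|²-weighted average of u^2: ∫ u^2|Ψ|² du.
Since the A² factors cancel between numerator and denominator, ⟨u²⟩ = σ^2/2.
With σ = 2.478, ⟨u^2⟩ = 3.0702.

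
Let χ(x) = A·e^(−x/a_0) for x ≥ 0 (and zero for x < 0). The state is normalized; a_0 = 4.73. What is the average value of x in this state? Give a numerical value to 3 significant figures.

⟨x⟩ = ∫ x |χ|² dx over the full domain.
Since the A² factors cancel between numerator and denominator, ⟨x⟩ = a_0/2.
With a_0 = 4.73, ⟨x⟩ = 2.365.

⟨x⟩ ≈ 2.37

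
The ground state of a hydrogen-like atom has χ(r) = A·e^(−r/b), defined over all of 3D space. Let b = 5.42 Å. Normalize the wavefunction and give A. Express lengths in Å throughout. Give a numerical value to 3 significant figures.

A ≈ 0.0447 Å^(-3/2)

Require ∫ |χ|² 4πr² dr = 1 over the whole domain.
In 3D with spherical symmetry the volume element is 4πr² dr.
With χ = A·e^(−r/b), the integral evaluates to A²·[π·b^3].
So A² = (π·b^3)^(−1).
With b = 5.42: A² = 0.001999 and A = 0.04471.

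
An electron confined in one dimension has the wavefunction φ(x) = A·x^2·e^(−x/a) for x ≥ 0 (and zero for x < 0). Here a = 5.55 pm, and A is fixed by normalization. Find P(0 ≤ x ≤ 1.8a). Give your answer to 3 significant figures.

P ≈ 0.294

P = ∫_{0}^{1.8a} |φ(x)|² dx.
Since A² = 1/(3·a^5/4), this is the region integral divided by the full normalization integral.
Let u = x/a; then A² and the length scale cancel, so P = ∫_{0}^{1.8} u^4·e^(-2·u) du ÷ ∫_{0}^{∞} u^4·e^(-2·u) du.
With ∫ u^4·e^(-2·u) du = -(u^4/2 + u^3 + 3·u^2/2 + 3·u/2 + 3/4)·e^(-2·u) + C, the region integral is ≈ 0.22017 and the full one is 3/4.
Taking the ratio, P = 0.2936.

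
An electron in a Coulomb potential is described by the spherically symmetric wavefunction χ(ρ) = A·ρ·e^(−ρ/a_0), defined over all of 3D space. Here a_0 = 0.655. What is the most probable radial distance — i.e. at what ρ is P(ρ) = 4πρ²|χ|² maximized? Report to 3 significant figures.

ρ ≈ 1.31

The maximum of P(ρ) = 4πρ²|χ|² occurs where its derivative vanishes.
This gives ρ = 2·a_0.
With a_0 = 0.655, the most probable radial distance is 1.310.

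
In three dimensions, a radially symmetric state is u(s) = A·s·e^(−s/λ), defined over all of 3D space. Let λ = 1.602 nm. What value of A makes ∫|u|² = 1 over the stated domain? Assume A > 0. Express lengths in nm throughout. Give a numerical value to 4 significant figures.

We need A² ∫|f|² 4πs² ds = 1, taking the integral from 0 to ∞.
The angular integral contributes 4π, leaving ∫₀^∞ s²|u|² ds.
Carrying out the integral gives A² · 3·π·λ^5.
Plugging in λ = 1.602 yields A = 0.10028.

A ≈ 0.1003 nm^(-5/2)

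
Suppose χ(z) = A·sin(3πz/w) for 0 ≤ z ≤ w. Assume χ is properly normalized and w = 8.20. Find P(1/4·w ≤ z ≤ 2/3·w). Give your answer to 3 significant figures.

P ≈ 0.364

|χ|² is the probability density, so P = ∫_{1/4·w}^{2/3·w} |χ|² dz.
The normalization integral ∫|χ|²dz over the whole domain equals w/2·A², and A² cancels in the ratio.
Substituting u = z/w, A² and the length scale cancel in the ratio: P = ∫_{1/4}^{2/3} sin(3·π·u)^2 du / ∫_{0}^{1} sin(3·π·u)^2 du.
Using ∫ sin(3·π·u)^2 du = u/2 - sin(6·π·u)/(12·π), the numerator is 5/24 - 1/(12·π) and the denominator is 1/2.
Taking the ratio, P = (-2 + 5·π)/(12·π).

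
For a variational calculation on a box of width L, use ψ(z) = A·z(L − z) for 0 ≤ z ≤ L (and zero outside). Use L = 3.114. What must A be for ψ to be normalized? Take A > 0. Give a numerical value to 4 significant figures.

A ≈ 0.3201

The normalization condition is ∫|ψ|² dz = 1 from 0 to L.
Expanding the polynomial and integrating term by term, ∫|ψ|² dz = A²·(L^5/30).
Hence A² = 1/[L^5/30].
Substituting L = 3.114 gives A² = 0.10245, so A = 0.32008.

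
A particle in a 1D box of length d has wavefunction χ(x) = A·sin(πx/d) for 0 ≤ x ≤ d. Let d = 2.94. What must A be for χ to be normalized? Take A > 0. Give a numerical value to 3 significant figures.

A ≈ 0.825

Require ∫ |χ|² dx = 1 over the whole domain.
The integral (without the A² prefactor) comes out to d/2.
Setting this equal to 1 gives A² = 1/(d/2).
Substituting d = 2.94 gives A² = 0.6803, so A = 0.8248.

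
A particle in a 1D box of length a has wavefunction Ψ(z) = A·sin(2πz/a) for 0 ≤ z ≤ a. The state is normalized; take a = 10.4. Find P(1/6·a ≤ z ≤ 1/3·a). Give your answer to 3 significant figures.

P ≈ 0.304

|Ψ|² is the probability density, so P = ∫_{1/6·a}^{1/3·a} |Ψ|² dz.
Since A² = 1/(a/2), this is the region integral divided by the full normalization integral.
In terms of u = z/a (A² and the length scale cancel between numerator and denominator), P = [∫_{1/6}^{1/3} sin(2·π·u)^2 du] / [∫_{0}^{1} sin(2·π·u)^2 du].
An antiderivative of sin(2·π·u)^2 is u/2 - sin(4·π·u)/(8·π); evaluating from 1/6 to 1/3 gives √(3)/(8·π) + 1/12, while the full integral is 1/2.
This works out to P = (√(3)/4 + π/6)/π.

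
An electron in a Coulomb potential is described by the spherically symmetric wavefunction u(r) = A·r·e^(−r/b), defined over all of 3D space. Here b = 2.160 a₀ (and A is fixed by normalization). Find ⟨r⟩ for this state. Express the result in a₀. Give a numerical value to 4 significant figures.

⟨r⟩ = ∫ r |u|² 4πr² dr over the full domain.
Since the A² factors cancel between numerator and denominator, ⟨r⟩ = 5·b/2.
With b = 2.160, ⟨r⟩ = 5.4000.

⟨r⟩ ≈ 5.400 a₀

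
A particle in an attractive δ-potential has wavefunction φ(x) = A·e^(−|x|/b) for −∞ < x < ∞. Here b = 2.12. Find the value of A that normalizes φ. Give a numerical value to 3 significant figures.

Require ∫ |φ|² dx = 1 over the whole domain.
Using ∫₀^∞ xⁿ e^(−αx) dx = n!/αⁿ⁺¹, carrying out the integral gives A² · b.
Plugging in b = 2.12 yields A = 0.6868.

A ≈ 0.687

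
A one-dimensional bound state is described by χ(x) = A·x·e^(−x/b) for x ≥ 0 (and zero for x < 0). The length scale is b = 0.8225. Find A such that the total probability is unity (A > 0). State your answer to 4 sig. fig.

A ≈ 2.681

Normalization requires ∫|χ|² dx = 1, integrated from 0 to ∞.
Using ∫₀^∞ xⁿ e^(−αx) dx = n!/αⁿ⁺¹, with χ = A·x·e^(−x/b), the integral evaluates to A²·[b^3/4].
Hence A² = 1/[b^3/4].
With b = 0.8225: A² = 7.1887 and A = 2.6812.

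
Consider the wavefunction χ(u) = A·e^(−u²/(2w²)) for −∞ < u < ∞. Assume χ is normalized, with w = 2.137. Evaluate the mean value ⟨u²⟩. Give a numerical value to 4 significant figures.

⟨u^2⟩ ≈ 2.283

The expectation value is the |χ|²-weighted average of u^2: ∫ u^2|χ|² du.
The ratio of the moment integral to the normalization integral gives ⟨u²⟩ = w^2/2.
Putting w = 2.137 gives 2.2834.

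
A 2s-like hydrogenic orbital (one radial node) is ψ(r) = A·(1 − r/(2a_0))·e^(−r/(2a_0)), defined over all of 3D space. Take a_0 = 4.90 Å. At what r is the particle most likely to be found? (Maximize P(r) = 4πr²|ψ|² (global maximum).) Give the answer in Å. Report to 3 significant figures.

Differentiate P(r) = 4πr²|ψ|² with respect to r and set to zero.
Solving yields r = a_0·(√(5) + 3).
With a_0 = 4.90, the most probable radial distance is 25.66 Å.

r ≈ 25.7 Å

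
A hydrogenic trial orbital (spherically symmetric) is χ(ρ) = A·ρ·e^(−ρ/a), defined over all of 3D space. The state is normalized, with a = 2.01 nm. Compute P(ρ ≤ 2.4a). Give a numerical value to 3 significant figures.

Integrate the radial probability density 4πρ²|χ|² over ρ ≤ 2.4a.
The full normalization integral is A²·[3·π·a^5] = 1, fixing A².
Substituting u = ρ/a, A², 4π and the length scale all cancel in the ratio: P = ∫_{0}^{2.4} u^4·e^(-2·u) du / ∫_{0}^{∞} u^4·e^(-2·u) du.
An antiderivative of u^4·e^(-2·u) is -(u^4/2 + u^3 + 3·u^2/2 + 3·u/2 + 3/4)·e^(-2·u); evaluating from 0 to 2.4 gives ≈ 0.39281, while the full integral is 3/4.
This evaluates to P = 0.5237.

P ≈ 0.524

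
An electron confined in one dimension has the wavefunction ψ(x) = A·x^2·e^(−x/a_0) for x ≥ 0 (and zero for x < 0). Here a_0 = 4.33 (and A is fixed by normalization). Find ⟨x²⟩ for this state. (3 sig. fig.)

By definition ⟨x²⟩ = ∫ x^2 |ψ(x)|² dx.
Evaluating both integrals, ⟨x²⟩ = 15·a_0^2/2.
Putting a_0 = 4.33 gives 140.6.

⟨x^2⟩ ≈ 141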